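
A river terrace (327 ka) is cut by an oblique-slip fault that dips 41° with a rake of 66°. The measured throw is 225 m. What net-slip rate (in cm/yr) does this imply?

0.115 cm/yr

dip-slip = throw / sin(dip) = 225 / sin(41°) = 343 m
net slip = dip-slip / sin(rake) = 343 / sin(66°) = 375.4 m
rate = 375.4 m / 327 ka = 0.00115 m/yr = 0.115 cm/yr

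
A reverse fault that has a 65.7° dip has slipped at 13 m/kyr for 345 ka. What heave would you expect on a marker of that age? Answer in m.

1850 m

dip-slip = rate × time = 13 m/kyr × 345 ka = 4485 m
heave = dip-slip × cos(dip) = 4485 × cos(65.7°) = 1850 m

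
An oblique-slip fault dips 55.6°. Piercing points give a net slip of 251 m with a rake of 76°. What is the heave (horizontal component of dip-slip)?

dip-slip = net slip × sin(rake) = 251 m × sin(76°) = 243.5 m
heave = dip-slip × cos(dip) = 243.5 × cos(55.6°) = 138 m

138 m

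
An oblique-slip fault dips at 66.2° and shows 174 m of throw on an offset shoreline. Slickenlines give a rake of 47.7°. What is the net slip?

257 m

dip-slip = throw / sin(dip) = 174 / sin(66.2°) = 190.2 m
net slip = dip-slip / sin(rake) = 190.2 / sin(47.7°) = 257 m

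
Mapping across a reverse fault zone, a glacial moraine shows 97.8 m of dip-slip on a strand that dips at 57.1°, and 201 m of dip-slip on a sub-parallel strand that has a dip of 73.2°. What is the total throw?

275 m

throw_A = 97.8 × sin(57.1°) = 82.11 m
throw_B = 201 × sin(73.2°) = 192.4 m
total = 82.11 + 192.4 = 275 m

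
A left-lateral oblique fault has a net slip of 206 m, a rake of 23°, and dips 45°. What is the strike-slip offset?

190 m

strike-slip = net slip × cos(rake) = 206 m × cos(23°) = 190 m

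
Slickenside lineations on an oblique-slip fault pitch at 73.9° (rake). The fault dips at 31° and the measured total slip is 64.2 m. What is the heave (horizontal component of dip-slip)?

dip-slip = net slip × sin(rake) = 64.2 m × sin(73.9°) = 61.68 m
heave = dip-slip × cos(dip) = 61.68 × cos(31°) = 52.9 m

52.9 m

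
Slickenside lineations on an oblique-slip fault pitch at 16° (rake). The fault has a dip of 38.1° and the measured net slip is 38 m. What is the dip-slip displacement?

dip-slip = net slip × sin(rake) = 38 m × sin(16°) = 10.5 m

10.5 m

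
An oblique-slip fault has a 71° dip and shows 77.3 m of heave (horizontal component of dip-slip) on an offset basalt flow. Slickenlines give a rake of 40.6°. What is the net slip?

dip-slip = heave / cos(dip) = 77.3 / cos(71°) = 237.4 m
net slip = dip-slip / sin(rake) = 237.4 / sin(40.6°) = 365 m

365 m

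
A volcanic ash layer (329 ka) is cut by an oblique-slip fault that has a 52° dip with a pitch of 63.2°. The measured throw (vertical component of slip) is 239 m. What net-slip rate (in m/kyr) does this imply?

dip-slip = throw / sin(dip) = 239 / sin(52°) = 303.3 m
net slip = dip-slip / sin(rake) = 303.3 / sin(63.2°) = 339.8 m
rate = 339.8 m / 329 ka = 0.00103 m/yr = 1.03 m/kyr

1.03 m/kyr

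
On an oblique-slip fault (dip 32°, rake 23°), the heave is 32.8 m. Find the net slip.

dip-slip = heave / cos(dip) = 32.8 / cos(32°) = 38.68 m
net slip = dip-slip / sin(rake) = 38.68 / sin(23°) = 99 m

99 m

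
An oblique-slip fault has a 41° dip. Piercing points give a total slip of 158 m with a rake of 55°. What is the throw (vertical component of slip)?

84.9 m

dip-slip = net slip × sin(rake) = 158 m × sin(55°) = 129.4 m
throw = dip-slip × sin(dip) = 129.4 × sin(41°) = 84.9 m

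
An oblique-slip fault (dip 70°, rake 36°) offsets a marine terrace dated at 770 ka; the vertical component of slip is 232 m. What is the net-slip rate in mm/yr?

dip-slip = throw / sin(dip) = 232 / sin(70°) = 246.9 m
net slip = dip-slip / sin(rake) = 246.9 / sin(36°) = 420 m
rate = 420 m / 770 ka = 0.000545 m/yr = 0.545 mm/yr

0.545 mm/yr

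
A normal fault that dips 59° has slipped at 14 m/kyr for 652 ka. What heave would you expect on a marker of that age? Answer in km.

dip-slip = rate × time = 14 m/kyr × 652 ka = 9128 m
heave = dip-slip × cos(dip) = 9128 × cos(59°) = 4700 m = 4.70 km

4.70 km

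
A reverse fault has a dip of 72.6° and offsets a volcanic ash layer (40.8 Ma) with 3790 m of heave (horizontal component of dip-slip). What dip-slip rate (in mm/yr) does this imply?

dip-slip = heave / cos(dip) = 3790 m / cos(72.6°) = 12670 m
rate = 12670 m / 40.8 Ma = 0.000311 m/yr = 0.311 mm/yr

0.311 mm/yr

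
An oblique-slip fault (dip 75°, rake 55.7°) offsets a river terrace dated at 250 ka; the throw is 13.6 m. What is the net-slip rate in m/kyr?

dip-slip = throw / sin(dip) = 13.6 / sin(75°) = 14.08 m
net slip = dip-slip / sin(rake) = 14.08 / sin(55.7°) = 17.04 m
rate = 17.04 m / 250 ka = 0.0000682 m/yr = 0.0682 m/kyr

0.0682 m/kyr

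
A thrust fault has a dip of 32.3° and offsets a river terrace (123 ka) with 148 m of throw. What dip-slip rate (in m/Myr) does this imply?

2250 m/Myr

dip-slip = throw / sin(dip) = 148 m / sin(32.3°) = 277 m
rate = 277 m / 123 ka = 0.00225 m/yr = 2250 m/Myr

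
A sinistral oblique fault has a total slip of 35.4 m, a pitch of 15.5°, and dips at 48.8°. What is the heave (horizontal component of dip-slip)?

6.23 m

dip-slip = net slip × sin(rake) = 35.4 m × sin(15.5°) = 9.460 m
heave = dip-slip × cos(dip) = 9.460 × cos(48.8°) = 6.23 m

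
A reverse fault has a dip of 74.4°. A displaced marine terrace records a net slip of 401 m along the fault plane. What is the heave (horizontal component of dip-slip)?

108 m

heave = dip-slip × cos(dip) = 401 m × cos(74.4°) = 108 m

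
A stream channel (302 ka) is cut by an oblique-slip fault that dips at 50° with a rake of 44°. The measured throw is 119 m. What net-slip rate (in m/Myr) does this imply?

dip-slip = throw / sin(dip) = 119 / sin(50°) = 155.3 m
net slip = dip-slip / sin(rake) = 155.3 / sin(44°) = 223.6 m
rate = 223.6 m / 302 ka = 0.000740 m/yr = 740 m/Myr

740 m/Myr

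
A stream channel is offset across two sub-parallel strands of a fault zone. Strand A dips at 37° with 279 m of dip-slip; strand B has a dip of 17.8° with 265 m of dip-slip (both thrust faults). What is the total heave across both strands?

475 m

heave_A = 279 × cos(37°) = 222.8 m
heave_B = 265 × cos(17.8°) = 252.3 m
total = 222.8 + 252.3 = 475 m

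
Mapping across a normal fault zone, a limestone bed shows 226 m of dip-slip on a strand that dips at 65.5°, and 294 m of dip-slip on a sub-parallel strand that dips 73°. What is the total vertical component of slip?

487 m

throw_A = 226 × sin(65.5°) = 205.7 m
throw_B = 294 × sin(73°) = 281.2 m
total = 205.7 + 281.2 = 487 m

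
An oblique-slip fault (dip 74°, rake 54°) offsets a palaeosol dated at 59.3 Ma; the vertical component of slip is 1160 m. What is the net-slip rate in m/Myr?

dip-slip = throw / sin(dip) = 1160 / sin(74°) = 1207 m
net slip = dip-slip / sin(rake) = 1207 / sin(54°) = 1492 m
rate = 1492 m / 59.3 Ma = 0.0000252 m/yr = 25.2 m/Myr

25.2 m/Myr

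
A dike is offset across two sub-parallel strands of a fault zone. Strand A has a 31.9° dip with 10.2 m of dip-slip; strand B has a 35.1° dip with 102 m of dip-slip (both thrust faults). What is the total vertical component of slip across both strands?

64 m

throw_A = 10.2 × sin(31.9°) = 5.390 m
throw_B = 102 × sin(35.1°) = 58.65 m
total = 5.390 + 58.65 = 64 m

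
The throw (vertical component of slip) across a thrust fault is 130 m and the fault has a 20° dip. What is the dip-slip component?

dip-slip = throw / sin(dip) = 130 / sin(20°) = 380 m

380 m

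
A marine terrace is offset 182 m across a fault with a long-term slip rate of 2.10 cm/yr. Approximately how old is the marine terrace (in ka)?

8.67 ka

age = offset / rate = 182 m / (2.10 cm/yr) = 8670 yr = 8.67 ka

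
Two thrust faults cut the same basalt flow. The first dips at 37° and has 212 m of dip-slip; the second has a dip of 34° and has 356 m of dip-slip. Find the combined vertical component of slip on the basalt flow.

throw_A = 212 × sin(37°) = 127.6 m
throw_B = 356 × sin(34°) = 199.1 m
total = 127.6 + 199.1 = 327 m

327 m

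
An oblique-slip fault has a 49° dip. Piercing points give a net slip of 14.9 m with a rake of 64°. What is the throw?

10.1 m

dip-slip = net slip × sin(rake) = 14.9 m × sin(64°) = 13.39 m
throw = dip-slip × sin(dip) = 13.39 × sin(49°) = 10.1 m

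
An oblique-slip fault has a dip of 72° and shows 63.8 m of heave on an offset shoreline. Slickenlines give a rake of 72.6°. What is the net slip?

dip-slip = heave / cos(dip) = 63.8 / cos(72°) = 206.5 m
net slip = dip-slip / sin(rake) = 206.5 / sin(72.6°) = 216 m

216 m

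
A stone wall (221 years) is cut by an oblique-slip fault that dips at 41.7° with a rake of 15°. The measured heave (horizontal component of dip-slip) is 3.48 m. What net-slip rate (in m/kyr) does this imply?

81.5 m/kyr

dip-slip = heave / cos(dip) = 3.48 / cos(41.7°) = 4.661 m
net slip = dip-slip / sin(rake) = 4.661 / sin(15°) = 18.01 m
rate = 18.01 m / 221 years = 0.0815 m/yr = 81.5 m/kyr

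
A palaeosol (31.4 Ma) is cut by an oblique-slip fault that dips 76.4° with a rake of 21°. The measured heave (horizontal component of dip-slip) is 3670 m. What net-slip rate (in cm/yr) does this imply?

0.139 cm/yr

dip-slip = heave / cos(dip) = 3670 / cos(76.4°) = 15610 m
net slip = dip-slip / sin(rake) = 15610 / sin(21°) = 43550 m
rate = 43550 m / 31.4 Ma = 0.00139 m/yr = 0.139 cm/yr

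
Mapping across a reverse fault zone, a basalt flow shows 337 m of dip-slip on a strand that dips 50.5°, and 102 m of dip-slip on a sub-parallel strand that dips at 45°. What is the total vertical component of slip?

332 m

throw_A = 337 × sin(50.5°) = 260 m
throw_B = 102 × sin(45°) = 72.12 m
total = 260 + 72.12 = 332 m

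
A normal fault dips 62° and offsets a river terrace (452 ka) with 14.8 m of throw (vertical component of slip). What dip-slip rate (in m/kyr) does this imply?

dip-slip = throw / sin(dip) = 14.8 m / sin(62°) = 16.76 m
rate = 16.76 m / 452 ka = 0.0000371 m/yr = 0.0371 m/kyr

0.0371 m/kyr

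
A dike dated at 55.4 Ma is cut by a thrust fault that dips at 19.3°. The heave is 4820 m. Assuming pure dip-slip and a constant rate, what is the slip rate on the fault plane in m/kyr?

dip-slip = heave / cos(dip) = 4820 m / cos(19.3°) = 5107 m
rate = 5107 m / 55.4 Ma = 0.0000922 m/yr = 0.0922 m/kyr

0.0922 m/kyr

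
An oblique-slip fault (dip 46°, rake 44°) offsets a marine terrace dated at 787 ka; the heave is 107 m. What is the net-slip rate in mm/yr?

dip-slip = heave / cos(dip) = 107 / cos(46°) = 154 m
net slip = dip-slip / sin(rake) = 154 / sin(44°) = 221.7 m
rate = 221.7 m / 787 ka = 0.000282 m/yr = 0.282 mm/yr

0.282 mm/yr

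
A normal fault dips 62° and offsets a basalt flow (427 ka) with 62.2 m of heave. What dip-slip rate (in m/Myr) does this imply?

310 m/Myr

dip-slip = heave / cos(dip) = 62.2 m / cos(62°) = 132.5 m
rate = 132.5 m / 427 ka = 0.000310 m/yr = 310 m/Myr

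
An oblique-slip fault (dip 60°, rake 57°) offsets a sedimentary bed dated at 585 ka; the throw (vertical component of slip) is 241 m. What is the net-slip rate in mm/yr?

dip-slip = throw / sin(dip) = 241 / sin(60°) = 278.3 m
net slip = dip-slip / sin(rake) = 278.3 / sin(57°) = 331.8 m
rate = 331.8 m / 585 ka = 0.000567 m/yr = 0.567 mm/yr

0.567 mm/yr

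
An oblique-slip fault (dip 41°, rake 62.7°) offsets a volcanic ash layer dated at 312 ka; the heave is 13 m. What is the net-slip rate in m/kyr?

dip-slip = heave / cos(dip) = 13 / cos(41°) = 17.23 m
net slip = dip-slip / sin(rake) = 17.23 / sin(62.7°) = 19.38 m
rate = 19.38 m / 312 ka = 0.0000621 m/yr = 0.0621 m/kyr

0.0621 m/kyr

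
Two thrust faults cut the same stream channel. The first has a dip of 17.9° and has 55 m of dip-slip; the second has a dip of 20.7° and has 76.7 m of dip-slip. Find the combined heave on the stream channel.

124 m

heave_A = 55 × cos(17.9°) = 52.34 m
heave_B = 76.7 × cos(20.7°) = 71.75 m
total = 52.34 + 71.75 = 124 m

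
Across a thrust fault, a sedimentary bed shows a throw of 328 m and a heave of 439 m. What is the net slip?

548 m

net slip = √(throw² + heave²) = √(328² + 439²) = 548 m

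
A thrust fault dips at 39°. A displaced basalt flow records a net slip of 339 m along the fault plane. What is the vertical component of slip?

throw = dip-slip × sin(dip) = 339 m × sin(39°) = 213 m

213 m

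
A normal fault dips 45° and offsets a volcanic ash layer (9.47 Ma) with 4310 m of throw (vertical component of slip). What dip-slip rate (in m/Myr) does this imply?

644 m/Myr

dip-slip = throw / sin(dip) = 4310 m / sin(45°) = 6095 m
rate = 6095 m / 9.47 Ma = 0.000644 m/yr = 644 m/Myr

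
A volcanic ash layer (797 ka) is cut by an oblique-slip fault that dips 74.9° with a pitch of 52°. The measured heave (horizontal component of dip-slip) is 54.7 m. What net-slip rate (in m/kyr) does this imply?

dip-slip = heave / cos(dip) = 54.7 / cos(74.9°) = 210 m
net slip = dip-slip / sin(rake) = 210 / sin(52°) = 266.5 m
rate = 266.5 m / 797 ka = 0.000334 m/yr = 0.334 m/kyr

0.334 m/kyr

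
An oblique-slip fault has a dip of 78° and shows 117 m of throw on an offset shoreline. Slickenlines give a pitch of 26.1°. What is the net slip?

dip-slip = throw / sin(dip) = 117 / sin(78°) = 119.6 m
net slip = dip-slip / sin(rake) = 119.6 / sin(26.1°) = 272 m

272 m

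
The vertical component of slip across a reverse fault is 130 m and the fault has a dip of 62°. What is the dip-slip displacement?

dip-slip = throw / sin(dip) = 130 / sin(62°) = 147 m

147 m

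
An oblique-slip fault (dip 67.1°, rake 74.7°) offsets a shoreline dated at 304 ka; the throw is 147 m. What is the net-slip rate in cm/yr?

dip-slip = throw / sin(dip) = 147 / sin(67.1°) = 159.6 m
net slip = dip-slip / sin(rake) = 159.6 / sin(74.7°) = 165.4 m
rate = 165.4 m / 304 ka = 0.000544 m/yr = 0.0544 cm/yr

0.0544 cm/yr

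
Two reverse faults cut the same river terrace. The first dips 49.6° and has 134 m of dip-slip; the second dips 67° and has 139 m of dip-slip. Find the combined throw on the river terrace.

230 m

throw_A = 134 × sin(49.6°) = 102 m
throw_B = 139 × sin(67°) = 128 m
total = 102 + 128 = 230 m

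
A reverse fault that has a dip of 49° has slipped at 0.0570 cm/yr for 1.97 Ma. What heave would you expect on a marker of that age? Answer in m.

737 m

dip-slip = rate × time = 0.0570 cm/yr × 1.97 Ma = 1123 m
heave = dip-slip × cos(dip) = 1123 × cos(49°) = 737 m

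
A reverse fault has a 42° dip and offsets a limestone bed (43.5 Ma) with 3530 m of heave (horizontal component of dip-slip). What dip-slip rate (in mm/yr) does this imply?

dip-slip = heave / cos(dip) = 3530 m / cos(42°) = 4750 m
rate = 4750 m / 43.5 Ma = 0.000109 m/yr = 0.109 mm/yr

0.109 mm/yr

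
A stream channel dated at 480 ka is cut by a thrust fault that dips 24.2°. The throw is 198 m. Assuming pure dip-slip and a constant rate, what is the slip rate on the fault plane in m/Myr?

1010 m/Myr

dip-slip = throw / sin(dip) = 198 m / sin(24.2°) = 483 m
rate = 483 m / 480 ka = 0.00101 m/yr = 1010 m/Myr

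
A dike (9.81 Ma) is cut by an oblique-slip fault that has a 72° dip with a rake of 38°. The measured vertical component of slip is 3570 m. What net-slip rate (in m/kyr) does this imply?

dip-slip = throw / sin(dip) = 3570 / sin(72°) = 3754 m
net slip = dip-slip / sin(rake) = 3754 / sin(38°) = 6097 m
rate = 6097 m / 9.81 Ma = 0.000622 m/yr = 0.622 m/kyr

0.622 m/kyr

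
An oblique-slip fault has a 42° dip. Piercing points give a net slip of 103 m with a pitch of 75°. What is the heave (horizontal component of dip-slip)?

dip-slip = net slip × sin(rake) = 103 m × sin(75°) = 99.49 m
heave = dip-slip × cos(dip) = 99.49 × cos(42°) = 73.9 m

73.9 m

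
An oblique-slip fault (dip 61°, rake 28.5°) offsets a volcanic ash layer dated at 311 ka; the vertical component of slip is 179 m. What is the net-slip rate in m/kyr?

1.38 m/kyr

dip-slip = throw / sin(dip) = 179 / sin(61°) = 204.7 m
net slip = dip-slip / sin(rake) = 204.7 / sin(28.5°) = 428.9 m
rate = 428.9 m / 311 ka = 0.00138 m/yr = 1.38 m/kyr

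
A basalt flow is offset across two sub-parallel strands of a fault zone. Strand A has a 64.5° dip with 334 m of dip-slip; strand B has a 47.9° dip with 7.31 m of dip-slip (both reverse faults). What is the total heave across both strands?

149 m

heave_A = 334 × cos(64.5°) = 143.8 m
heave_B = 7.31 × cos(47.9°) = 4.901 m
total = 143.8 + 4.901 = 149 m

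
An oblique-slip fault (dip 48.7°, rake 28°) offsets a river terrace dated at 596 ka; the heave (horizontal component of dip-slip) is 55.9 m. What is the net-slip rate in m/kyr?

0.303 m/kyr

dip-slip = heave / cos(dip) = 55.9 / cos(48.7°) = 84.70 m
net slip = dip-slip / sin(rake) = 84.70 / sin(28°) = 180.4 m
rate = 180.4 m / 596 ka = 0.000303 m/yr = 0.303 m/kyr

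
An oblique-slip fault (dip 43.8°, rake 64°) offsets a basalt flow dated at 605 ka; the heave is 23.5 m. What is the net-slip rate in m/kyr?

0.0599 m/kyr

dip-slip = heave / cos(dip) = 23.5 / cos(43.8°) = 32.56 m
net slip = dip-slip / sin(rake) = 32.56 / sin(64°) = 36.23 m
rate = 36.23 m / 605 ka = 0.0000599 m/yr = 0.0599 m/kyr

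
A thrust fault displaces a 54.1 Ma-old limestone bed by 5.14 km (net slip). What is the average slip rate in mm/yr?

0.0950 mm/yr

rate = 5.14 km / 54.1 Ma = 0.0000950 m/yr = 0.0950 mm/yr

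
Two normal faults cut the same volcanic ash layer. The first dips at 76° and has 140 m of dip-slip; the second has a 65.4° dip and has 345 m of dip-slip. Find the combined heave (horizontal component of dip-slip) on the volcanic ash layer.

heave_A = 140 × cos(76°) = 33.87 m
heave_B = 345 × cos(65.4°) = 143.6 m
total = 33.87 + 143.6 = 177 m

177 m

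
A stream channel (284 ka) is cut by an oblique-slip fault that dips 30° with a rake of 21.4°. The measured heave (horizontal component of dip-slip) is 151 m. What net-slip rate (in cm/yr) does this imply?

dip-slip = heave / cos(dip) = 151 / cos(30°) = 174.4 m
net slip = dip-slip / sin(rake) = 174.4 / sin(21.4°) = 477.9 m
rate = 477.9 m / 284 ka = 0.00168 m/yr = 0.168 cm/yr

0.168 cm/yr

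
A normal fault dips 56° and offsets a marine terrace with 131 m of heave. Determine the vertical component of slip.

194 m

throw = heave × tan(dip) = 131 × tan(56°) = 194 m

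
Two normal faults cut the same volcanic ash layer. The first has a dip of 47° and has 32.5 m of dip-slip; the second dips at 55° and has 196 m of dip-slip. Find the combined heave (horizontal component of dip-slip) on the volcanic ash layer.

heave_A = 32.5 × cos(47°) = 22.16 m
heave_B = 196 × cos(55°) = 112.4 m
total = 22.16 + 112.4 = 135 m

135 m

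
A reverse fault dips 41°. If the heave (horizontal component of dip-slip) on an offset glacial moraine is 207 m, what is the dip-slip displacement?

274 m

dip-slip = heave / cos(dip) = 207 / cos(41°) = 274 m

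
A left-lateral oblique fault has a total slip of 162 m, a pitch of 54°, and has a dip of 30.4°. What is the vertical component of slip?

66.3 m

dip-slip = net slip × sin(rake) = 162 m × sin(54°) = 131.1 m
throw = dip-slip × sin(dip) = 131.1 × sin(30.4°) = 66.3 m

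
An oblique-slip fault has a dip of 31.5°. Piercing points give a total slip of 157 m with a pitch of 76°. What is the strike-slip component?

strike-slip = net slip × cos(rake) = 157 m × cos(76°) = 38 m

38 m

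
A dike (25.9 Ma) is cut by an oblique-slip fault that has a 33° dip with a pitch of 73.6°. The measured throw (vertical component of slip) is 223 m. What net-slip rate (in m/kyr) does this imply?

0.0165 m/kyr

dip-slip = throw / sin(dip) = 223 / sin(33°) = 409.4 m
net slip = dip-slip / sin(rake) = 409.4 / sin(73.6°) = 426.8 m
rate = 426.8 m / 25.9 Ma = 0.0000165 m/yr = 0.0165 m/kyr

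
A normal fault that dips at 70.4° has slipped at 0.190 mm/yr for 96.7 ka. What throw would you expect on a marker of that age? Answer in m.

17.3 m

dip-slip = rate × time = 0.190 mm/yr × 96.7 ka = 18.37 m
throw = dip-slip × sin(dip) = 18.37 × sin(70.4°) = 17.3 m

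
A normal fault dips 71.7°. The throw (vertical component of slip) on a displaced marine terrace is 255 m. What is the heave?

heave = throw / tan(dip) = 255 / tan(71.7°) = 84.3 m

84.3 m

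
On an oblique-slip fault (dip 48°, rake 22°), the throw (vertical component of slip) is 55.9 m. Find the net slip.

201 m

dip-slip = throw / sin(dip) = 55.9 / sin(48°) = 75.22 m
net slip = dip-slip / sin(rake) = 75.22 / sin(22°) = 201 m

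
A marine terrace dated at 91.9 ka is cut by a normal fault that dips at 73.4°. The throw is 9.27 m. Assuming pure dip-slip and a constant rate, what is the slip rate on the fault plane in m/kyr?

0.105 m/kyr

dip-slip = throw / sin(dip) = 9.27 m / sin(73.4°) = 9.673 m
rate = 9.673 m / 91.9 ka = 0.000105 m/yr = 0.105 m/kyr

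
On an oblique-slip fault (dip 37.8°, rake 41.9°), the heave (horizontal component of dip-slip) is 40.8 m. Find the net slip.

dip-slip = heave / cos(dip) = 40.8 / cos(37.8°) = 51.64 m
net slip = dip-slip / sin(rake) = 51.64 / sin(41.9°) = 77.3 m

77.3 m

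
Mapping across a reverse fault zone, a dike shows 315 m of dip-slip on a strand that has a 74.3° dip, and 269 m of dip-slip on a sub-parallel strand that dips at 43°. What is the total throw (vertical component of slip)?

487 m

throw_A = 315 × sin(74.3°) = 303.2 m
throw_B = 269 × sin(43°) = 183.5 m
total = 303.2 + 183.5 = 487 m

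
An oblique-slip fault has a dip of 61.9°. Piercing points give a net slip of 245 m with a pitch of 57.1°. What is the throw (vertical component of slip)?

181 m

dip-slip = net slip × sin(rake) = 245 m × sin(57.1°) = 205.7 m
throw = dip-slip × sin(dip) = 205.7 × sin(61.9°) = 181 m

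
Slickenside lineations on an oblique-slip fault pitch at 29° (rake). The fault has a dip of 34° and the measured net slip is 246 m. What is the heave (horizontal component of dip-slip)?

dip-slip = net slip × sin(rake) = 246 m × sin(29°) = 119.3 m
heave = dip-slip × cos(dip) = 119.3 × cos(34°) = 98.9 m

98.9 m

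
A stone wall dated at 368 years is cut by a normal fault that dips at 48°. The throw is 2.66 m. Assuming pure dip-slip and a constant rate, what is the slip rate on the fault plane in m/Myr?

9730 m/Myr

dip-slip = throw / sin(dip) = 2.66 m / sin(48°) = 3.579 m
rate = 3.579 m / 368 years = 0.00973 m/yr = 9730 m/Myr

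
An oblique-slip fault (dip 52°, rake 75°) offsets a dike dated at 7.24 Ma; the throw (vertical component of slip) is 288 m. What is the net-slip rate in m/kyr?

dip-slip = throw / sin(dip) = 288 / sin(52°) = 365.5 m
net slip = dip-slip / sin(rake) = 365.5 / sin(75°) = 378.4 m
rate = 378.4 m / 7.24 Ma = 0.0000523 m/yr = 0.0523 m/kyr

0.0523 m/kyr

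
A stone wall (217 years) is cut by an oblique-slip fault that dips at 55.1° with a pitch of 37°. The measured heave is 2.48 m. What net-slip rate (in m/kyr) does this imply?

dip-slip = heave / cos(dip) = 2.48 / cos(55.1°) = 4.335 m
net slip = dip-slip / sin(rake) = 4.335 / sin(37°) = 7.202 m
rate = 7.202 m / 217 years = 0.0332 m/yr = 33.2 m/kyr

33.2 m/kyr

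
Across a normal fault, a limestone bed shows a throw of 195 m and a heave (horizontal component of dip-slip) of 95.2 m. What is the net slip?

net slip = √(throw² + heave²) = √(195² + 95.2²) = 217 m

217 m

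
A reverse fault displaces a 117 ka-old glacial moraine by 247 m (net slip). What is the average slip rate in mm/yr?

2.11 mm/yr

rate = 247 m / 117 ka = 0.00211 m/yr = 2.11 mm/yr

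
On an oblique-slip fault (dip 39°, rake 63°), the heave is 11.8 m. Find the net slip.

17 m

dip-slip = heave / cos(dip) = 11.8 / cos(39°) = 15.18 m
net slip = dip-slip / sin(rake) = 15.18 / sin(63°) = 17 m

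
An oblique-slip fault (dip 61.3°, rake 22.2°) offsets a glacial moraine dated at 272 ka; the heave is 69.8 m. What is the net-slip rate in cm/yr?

dip-slip = heave / cos(dip) = 69.8 / cos(61.3°) = 145.3 m
net slip = dip-slip / sin(rake) = 145.3 / sin(22.2°) = 384.7 m
rate = 384.7 m / 272 ka = 0.00141 m/yr = 0.141 cm/yr

0.141 cm/yr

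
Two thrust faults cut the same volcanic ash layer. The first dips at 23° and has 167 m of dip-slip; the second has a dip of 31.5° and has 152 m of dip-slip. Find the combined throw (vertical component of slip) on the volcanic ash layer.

throw_A = 167 × sin(23°) = 65.25 m
throw_B = 152 × sin(31.5°) = 79.42 m
total = 65.25 + 79.42 = 145 m

145 m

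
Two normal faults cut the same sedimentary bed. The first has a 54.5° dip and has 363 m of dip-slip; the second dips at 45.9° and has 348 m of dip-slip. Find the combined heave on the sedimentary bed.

453 m

heave_A = 363 × cos(54.5°) = 210.8 m
heave_B = 348 × cos(45.9°) = 242.2 m
total = 210.8 + 242.2 = 453 m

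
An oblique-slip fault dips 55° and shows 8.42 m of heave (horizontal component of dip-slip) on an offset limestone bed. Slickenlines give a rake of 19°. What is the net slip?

45.1 m

dip-slip = heave / cos(dip) = 8.42 / cos(55°) = 14.68 m
net slip = dip-slip / sin(rake) = 14.68 / sin(19°) = 45.1 m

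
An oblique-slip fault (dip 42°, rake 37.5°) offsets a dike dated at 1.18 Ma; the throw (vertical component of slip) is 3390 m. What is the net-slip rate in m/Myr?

7050 m/Myr

dip-slip = throw / sin(dip) = 3390 / sin(42°) = 5066 m
net slip = dip-slip / sin(rake) = 5066 / sin(37.5°) = 8322 m
rate = 8322 m / 1.18 Ma = 0.00705 m/yr = 7050 m/Myr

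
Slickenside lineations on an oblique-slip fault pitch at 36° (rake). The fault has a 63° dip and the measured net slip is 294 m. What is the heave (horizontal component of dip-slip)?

78.5 m

dip-slip = net slip × sin(rake) = 294 m × sin(36°) = 172.8 m
heave = dip-slip × cos(dip) = 172.8 × cos(63°) = 78.5 m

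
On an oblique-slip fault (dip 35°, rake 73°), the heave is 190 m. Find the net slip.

243 m

dip-slip = heave / cos(dip) = 190 / cos(35°) = 231.9 m
net slip = dip-slip / sin(rake) = 231.9 / sin(73°) = 243 m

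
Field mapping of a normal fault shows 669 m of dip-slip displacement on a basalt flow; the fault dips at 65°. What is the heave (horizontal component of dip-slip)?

heave = dip-slip × cos(dip) = 669 m × cos(65°) = 283 m

283 m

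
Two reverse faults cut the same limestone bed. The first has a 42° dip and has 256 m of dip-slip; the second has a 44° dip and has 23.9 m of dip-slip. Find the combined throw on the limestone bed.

188 m

throw_A = 256 × sin(42°) = 171.3 m
throw_B = 23.9 × sin(44°) = 16.60 m
total = 171.3 + 16.60 = 188 m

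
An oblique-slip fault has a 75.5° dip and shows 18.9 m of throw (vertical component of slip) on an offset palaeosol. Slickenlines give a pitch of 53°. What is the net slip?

dip-slip = throw / sin(dip) = 18.9 / sin(75.5°) = 19.52 m
net slip = dip-slip / sin(rake) = 19.52 / sin(53°) = 24.4 m

24.4 m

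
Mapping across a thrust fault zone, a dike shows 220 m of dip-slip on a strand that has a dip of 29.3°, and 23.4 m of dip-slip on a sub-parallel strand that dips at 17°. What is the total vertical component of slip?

115 m

throw_A = 220 × sin(29.3°) = 107.7 m
throw_B = 23.4 × sin(17°) = 6.841 m
total = 107.7 + 6.841 = 115 m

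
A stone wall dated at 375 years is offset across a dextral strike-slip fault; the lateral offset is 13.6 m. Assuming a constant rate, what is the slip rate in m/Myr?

36300 m/Myr

rate = 13.6 m / 375 years = 0.0363 m/yr = 36300 m/Myr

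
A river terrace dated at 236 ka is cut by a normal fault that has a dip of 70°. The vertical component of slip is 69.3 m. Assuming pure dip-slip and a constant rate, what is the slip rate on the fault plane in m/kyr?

dip-slip = throw / sin(dip) = 69.3 m / sin(70°) = 73.75 m
rate = 73.75 m / 236 ka = 0.000312 m/yr = 0.312 m/kyr

0.312 m/kyr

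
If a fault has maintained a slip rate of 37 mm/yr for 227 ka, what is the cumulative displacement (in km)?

8.40 km

slip = rate × time = 37 mm/yr × 227 ka = 8400 m = 8.40 km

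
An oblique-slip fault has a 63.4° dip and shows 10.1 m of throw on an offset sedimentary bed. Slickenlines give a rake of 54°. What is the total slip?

14 m

dip-slip = throw / sin(dip) = 10.1 / sin(63.4°) = 11.30 m
net slip = dip-slip / sin(rake) = 11.30 / sin(54°) = 14 m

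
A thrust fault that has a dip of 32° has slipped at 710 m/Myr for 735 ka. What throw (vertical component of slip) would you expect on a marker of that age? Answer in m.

dip-slip = rate × time = 710 m/Myr × 735 ka = 521.9 m
throw = dip-slip × sin(dip) = 521.9 × sin(32°) = 277 m

277 m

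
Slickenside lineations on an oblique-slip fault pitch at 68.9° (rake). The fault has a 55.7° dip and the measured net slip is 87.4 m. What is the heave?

45.9 m

dip-slip = net slip × sin(rake) = 87.4 m × sin(68.9°) = 81.54 m
heave = dip-slip × cos(dip) = 81.54 × cos(55.7°) = 45.9 m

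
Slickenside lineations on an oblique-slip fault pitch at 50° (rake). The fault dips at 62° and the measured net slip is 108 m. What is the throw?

73 m

dip-slip = net slip × sin(rake) = 108 m × sin(50°) = 82.73 m
throw = dip-slip × sin(dip) = 82.73 × sin(62°) = 73 m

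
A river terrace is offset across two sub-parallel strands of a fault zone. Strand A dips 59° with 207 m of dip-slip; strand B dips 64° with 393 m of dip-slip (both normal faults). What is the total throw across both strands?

throw_A = 207 × sin(59°) = 177.4 m
throw_B = 393 × sin(64°) = 353.2 m
total = 177.4 + 353.2 = 531 m

531 m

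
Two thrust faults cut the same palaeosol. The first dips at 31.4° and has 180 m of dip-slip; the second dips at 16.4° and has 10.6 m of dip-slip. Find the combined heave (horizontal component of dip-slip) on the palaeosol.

heave_A = 180 × cos(31.4°) = 153.6 m
heave_B = 10.6 × cos(16.4°) = 10.17 m
total = 153.6 + 10.17 = 164 m

164 m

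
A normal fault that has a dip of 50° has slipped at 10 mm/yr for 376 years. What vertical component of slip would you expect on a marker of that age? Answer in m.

2.88 m

dip-slip = rate × time = 10 mm/yr × 376 years = 3.760 m
throw = dip-slip × sin(dip) = 3.760 × sin(50°) = 2.88 m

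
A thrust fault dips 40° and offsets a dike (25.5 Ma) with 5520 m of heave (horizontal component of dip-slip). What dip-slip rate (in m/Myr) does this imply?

dip-slip = heave / cos(dip) = 5520 m / cos(40°) = 7206 m
rate = 7206 m / 25.5 Ma = 0.000283 m/yr = 283 m/Myr

283 m/Myr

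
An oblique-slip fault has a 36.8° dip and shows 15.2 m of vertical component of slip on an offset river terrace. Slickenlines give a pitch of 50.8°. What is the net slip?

dip-slip = throw / sin(dip) = 15.2 / sin(36.8°) = 25.37 m
net slip = dip-slip / sin(rake) = 25.37 / sin(50.8°) = 32.7 m

32.7 m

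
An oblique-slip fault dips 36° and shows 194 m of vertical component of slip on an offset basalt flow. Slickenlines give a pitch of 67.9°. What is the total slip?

dip-slip = throw / sin(dip) = 194 / sin(36°) = 330.1 m
net slip = dip-slip / sin(rake) = 330.1 / sin(67.9°) = 356 m

356 m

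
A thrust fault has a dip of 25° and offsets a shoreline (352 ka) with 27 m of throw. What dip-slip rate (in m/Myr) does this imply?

dip-slip = throw / sin(dip) = 27 m / sin(25°) = 63.89 m
rate = 63.89 m / 352 ka = 0.000181 m/yr = 181 m/Myr

181 m/Myr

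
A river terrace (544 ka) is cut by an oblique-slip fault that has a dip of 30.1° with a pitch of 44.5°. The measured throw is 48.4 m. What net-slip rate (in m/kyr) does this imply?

dip-slip = throw / sin(dip) = 48.4 / sin(30.1°) = 96.51 m
net slip = dip-slip / sin(rake) = 96.51 / sin(44.5°) = 137.7 m
rate = 137.7 m / 544 ka = 0.000253 m/yr = 0.253 m/kyr

0.253 m/kyr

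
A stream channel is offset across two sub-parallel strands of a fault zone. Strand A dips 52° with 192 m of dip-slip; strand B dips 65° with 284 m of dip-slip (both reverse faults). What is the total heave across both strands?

238 m

heave_A = 192 × cos(52°) = 118.2 m
heave_B = 284 × cos(65°) = 120 m
total = 118.2 + 120 = 238 m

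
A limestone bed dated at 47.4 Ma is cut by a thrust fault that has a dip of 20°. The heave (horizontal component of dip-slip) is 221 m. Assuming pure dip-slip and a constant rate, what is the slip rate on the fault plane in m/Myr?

dip-slip = heave / cos(dip) = 221 m / cos(20°) = 235.2 m
rate = 235.2 m / 47.4 Ma = 0.00000496 m/yr = 4.96 m/Myr

4.96 m/Myr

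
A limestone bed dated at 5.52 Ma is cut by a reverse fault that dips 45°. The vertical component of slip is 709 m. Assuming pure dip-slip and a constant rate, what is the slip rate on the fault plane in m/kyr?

dip-slip = throw / sin(dip) = 709 m / sin(45°) = 1003 m
rate = 1003 m / 5.52 Ma = 0.000182 m/yr = 0.182 m/kyr

0.182 m/kyr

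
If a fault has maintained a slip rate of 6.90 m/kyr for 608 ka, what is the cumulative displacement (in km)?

slip = rate × time = 6.90 m/kyr × 608 ka = 4200 m = 4.20 km

4.20 km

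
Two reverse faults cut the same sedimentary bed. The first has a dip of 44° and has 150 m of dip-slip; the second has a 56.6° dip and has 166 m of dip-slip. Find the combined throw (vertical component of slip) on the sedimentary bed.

243 m

throw_A = 150 × sin(44°) = 104.2 m
throw_B = 166 × sin(56.6°) = 138.6 m
total = 104.2 + 138.6 = 243 m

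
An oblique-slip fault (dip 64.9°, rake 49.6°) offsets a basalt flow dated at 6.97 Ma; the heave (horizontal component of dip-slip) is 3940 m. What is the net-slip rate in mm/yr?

dip-slip = heave / cos(dip) = 3940 / cos(64.9°) = 9288 m
net slip = dip-slip / sin(rake) = 9288 / sin(49.6°) = 12200 m
rate = 12200 m / 6.97 Ma = 0.00175 m/yr = 1.75 mm/yr

1.75 mm/yr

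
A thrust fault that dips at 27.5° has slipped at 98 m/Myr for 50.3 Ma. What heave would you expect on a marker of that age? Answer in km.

dip-slip = rate × time = 98 m/Myr × 50.3 Ma = 4929 m
heave = dip-slip × cos(dip) = 4929 × cos(27.5°) = 4370 m = 4.37 km

4.37 km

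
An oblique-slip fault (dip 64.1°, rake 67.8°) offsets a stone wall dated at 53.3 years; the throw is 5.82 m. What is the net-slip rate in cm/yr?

dip-slip = throw / sin(dip) = 5.82 / sin(64.1°) = 6.470 m
net slip = dip-slip / sin(rake) = 6.470 / sin(67.8°) = 6.988 m
rate = 6.988 m / 53.3 years = 0.131 m/yr = 13.1 cm/yr

13.1 cm/yr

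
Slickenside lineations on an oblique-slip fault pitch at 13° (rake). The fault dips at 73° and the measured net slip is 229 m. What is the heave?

15.1 m

dip-slip = net slip × sin(rake) = 229 m × sin(13°) = 51.51 m
heave = dip-slip × cos(dip) = 51.51 × cos(73°) = 15.1 m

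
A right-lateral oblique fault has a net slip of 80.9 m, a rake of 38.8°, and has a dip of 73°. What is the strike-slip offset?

63 m

strike-slip = net slip × cos(rake) = 80.9 m × cos(38.8°) = 63 m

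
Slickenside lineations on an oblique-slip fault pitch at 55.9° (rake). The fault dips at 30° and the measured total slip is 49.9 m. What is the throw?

dip-slip = net slip × sin(rake) = 49.9 m × sin(55.9°) = 41.32 m
throw = dip-slip × sin(dip) = 41.32 × sin(30°) = 20.7 m

20.7 m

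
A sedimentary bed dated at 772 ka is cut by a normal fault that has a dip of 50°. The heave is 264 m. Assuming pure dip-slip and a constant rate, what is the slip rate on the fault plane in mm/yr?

dip-slip = heave / cos(dip) = 264 m / cos(50°) = 410.7 m
rate = 410.7 m / 772 ka = 0.000532 m/yr = 0.532 mm/yr

0.532 mm/yr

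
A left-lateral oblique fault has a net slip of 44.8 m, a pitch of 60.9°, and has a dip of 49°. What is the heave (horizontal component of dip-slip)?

dip-slip = net slip × sin(rake) = 44.8 m × sin(60.9°) = 39.14 m
heave = dip-slip × cos(dip) = 39.14 × cos(49°) = 25.7 m

25.7 m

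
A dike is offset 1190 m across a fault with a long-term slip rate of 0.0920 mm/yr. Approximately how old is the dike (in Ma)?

12.9 Ma

age = offset / rate = 1190 m / (0.0920 mm/yr) = 1.29e+07 yr = 12.9 Ma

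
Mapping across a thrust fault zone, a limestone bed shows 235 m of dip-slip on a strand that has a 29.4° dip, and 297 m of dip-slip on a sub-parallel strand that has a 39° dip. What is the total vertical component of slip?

throw_A = 235 × sin(29.4°) = 115.4 m
throw_B = 297 × sin(39°) = 186.9 m
total = 115.4 + 186.9 = 302 m

302 m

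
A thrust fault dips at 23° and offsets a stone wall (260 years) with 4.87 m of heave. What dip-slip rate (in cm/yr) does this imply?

dip-slip = heave / cos(dip) = 4.87 m / cos(23°) = 5.291 m
rate = 5.291 m / 260 years = 0.0203 m/yr = 2.03 cm/yr

2.03 cm/yr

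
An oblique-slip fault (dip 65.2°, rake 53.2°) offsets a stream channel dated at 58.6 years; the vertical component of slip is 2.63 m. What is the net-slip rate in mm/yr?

61.7 mm/yr

dip-slip = throw / sin(dip) = 2.63 / sin(65.2°) = 2.897 m
net slip = dip-slip / sin(rake) = 2.897 / sin(53.2°) = 3.618 m
rate = 3.618 m / 58.6 years = 0.0617 m/yr = 61.7 mm/yr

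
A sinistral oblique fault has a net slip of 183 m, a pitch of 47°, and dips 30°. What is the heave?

dip-slip = net slip × sin(rake) = 183 m × sin(47°) = 133.8 m
heave = dip-slip × cos(dip) = 133.8 × cos(30°) = 116 m

116 m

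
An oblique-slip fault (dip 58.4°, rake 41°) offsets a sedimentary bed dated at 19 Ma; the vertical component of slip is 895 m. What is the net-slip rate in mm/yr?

dip-slip = throw / sin(dip) = 895 / sin(58.4°) = 1051 m
net slip = dip-slip / sin(rake) = 1051 / sin(41°) = 1602 m
rate = 1602 m / 19 Ma = 0.0000843 m/yr = 0.0843 mm/yr

0.0843 mm/yr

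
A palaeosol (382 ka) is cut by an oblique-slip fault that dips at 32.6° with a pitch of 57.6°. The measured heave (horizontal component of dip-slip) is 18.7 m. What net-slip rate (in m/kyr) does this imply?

0.0688 m/kyr

dip-slip = heave / cos(dip) = 18.7 / cos(32.6°) = 22.20 m
net slip = dip-slip / sin(rake) = 22.20 / sin(57.6°) = 26.29 m
rate = 26.29 m / 382 ka = 0.0000688 m/yr = 0.0688 m/kyr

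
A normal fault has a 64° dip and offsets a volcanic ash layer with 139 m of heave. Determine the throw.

285 m

throw = heave × tan(dip) = 139 × tan(64°) = 285 m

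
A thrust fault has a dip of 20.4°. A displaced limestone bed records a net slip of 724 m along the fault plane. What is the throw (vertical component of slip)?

throw = dip-slip × sin(dip) = 724 m × sin(20.4°) = 252 m

252 m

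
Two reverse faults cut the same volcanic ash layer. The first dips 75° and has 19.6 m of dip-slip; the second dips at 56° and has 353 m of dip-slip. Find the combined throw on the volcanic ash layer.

throw_A = 19.6 × sin(75°) = 18.93 m
throw_B = 353 × sin(56°) = 292.7 m
total = 18.93 + 292.7 = 312 m

312 m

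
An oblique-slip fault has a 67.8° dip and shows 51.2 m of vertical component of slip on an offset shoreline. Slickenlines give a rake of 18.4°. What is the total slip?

dip-slip = throw / sin(dip) = 51.2 / sin(67.8°) = 55.30 m
net slip = dip-slip / sin(rake) = 55.30 / sin(18.4°) = 175 m

175 m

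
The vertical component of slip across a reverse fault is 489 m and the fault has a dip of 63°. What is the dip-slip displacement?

549 m

dip-slip = throw / sin(dip) = 489 / sin(63°) = 549 m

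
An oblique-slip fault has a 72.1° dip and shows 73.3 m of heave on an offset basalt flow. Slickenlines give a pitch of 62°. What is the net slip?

dip-slip = heave / cos(dip) = 73.3 / cos(72.1°) = 238.5 m
net slip = dip-slip / sin(rake) = 238.5 / sin(62°) = 270 m

270 m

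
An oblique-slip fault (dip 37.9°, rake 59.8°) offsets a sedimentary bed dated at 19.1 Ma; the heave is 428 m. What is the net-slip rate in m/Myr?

32.9 m/Myr

dip-slip = heave / cos(dip) = 428 / cos(37.9°) = 542.4 m
net slip = dip-slip / sin(rake) = 542.4 / sin(59.8°) = 627.6 m
rate = 627.6 m / 19.1 Ma = 0.0000329 m/yr = 32.9 m/Myr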